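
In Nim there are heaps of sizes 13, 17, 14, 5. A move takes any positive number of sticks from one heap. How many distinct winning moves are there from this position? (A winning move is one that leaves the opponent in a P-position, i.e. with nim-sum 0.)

1

Nim-sum: 13 ^ 17 ^ 14 ^ 5 = 23.
The overall nim-sum is X = 23. A heap of size p has a winning move iff p XOR X < p (reduce it to p XOR X).
  13: 13 XOR 23 = 26 ≥ 13 — no move.
  17: 17 XOR 23 = 6 < 17 — winning move (to 6).
  14: 14 XOR 23 = 25 ≥ 14 — no move.
  5: 5 XOR 23 = 18 ≥ 5 — no move.
That gives 1 winning move.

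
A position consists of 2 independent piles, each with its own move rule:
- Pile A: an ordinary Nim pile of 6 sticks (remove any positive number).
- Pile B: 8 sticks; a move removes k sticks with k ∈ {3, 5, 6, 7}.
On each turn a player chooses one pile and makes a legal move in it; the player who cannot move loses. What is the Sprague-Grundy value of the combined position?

Pile A is a plain Nim pile of size 6, so its Grundy value is 6.
Build the Grundy sequence for pile B with g(k) = mex{g(k−s) : s ∈ {3, 5, 6, 7}, s ≤ k}:
g(0) = mex{} = 0
g(1) = mex{} = 0
g(2) = mex{} = 0
g(3) = mex{0} = 1
g(4) = mex{0} = 1
g(5) = mex{0} = 1
g(6) = mex{0,1} = 2
g(7) = mex{0,1} = 2
g(8) = mex{0,1} = 2
So g(8) = 2.
The value of a disjunctive sum is the nim-sum of the parts.
Combined value = 6 XOR 2 = 4.

4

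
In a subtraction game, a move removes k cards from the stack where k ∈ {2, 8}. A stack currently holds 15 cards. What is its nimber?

0

Compute g(0), g(1), … for moves {2, 8}:
k:     0  1  2  3  4  5  6  7  8  9 10 11 12 13 14 15
g(k):  0  0  1  1  0  0  1  1  2  2  0  0  1  1  0  0
So g(15) = 0.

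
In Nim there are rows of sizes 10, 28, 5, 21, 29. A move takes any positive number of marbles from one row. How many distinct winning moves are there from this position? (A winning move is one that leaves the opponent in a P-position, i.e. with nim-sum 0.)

3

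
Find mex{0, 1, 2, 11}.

3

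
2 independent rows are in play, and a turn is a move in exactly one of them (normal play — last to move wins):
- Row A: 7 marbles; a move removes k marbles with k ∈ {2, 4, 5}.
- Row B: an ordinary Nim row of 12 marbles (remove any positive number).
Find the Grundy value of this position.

Grundy values for row A (subtraction set {2, 4, 5}):
g(0) = mex{} = 0
g(1) = mex{} = 0
g(2) = mex{0} = 1
g(3) = mex{0} = 1
g(4) = mex{0,1} = 2
g(5) = mex{0,1} = 2
g(6) = mex{0,1,2} = 3
g(7) = mex{1,2} = 0
So g(7) = 0.
Row B is a plain Nim row of size 12, so its Grundy value is 12.
The value of a disjunctive sum is the nim-sum of the parts.
Combined value = 0 ⊕ 12 = 12.

12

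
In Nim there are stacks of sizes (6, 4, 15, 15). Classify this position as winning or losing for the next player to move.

Winning position

Nim-sum: 6 ^ 4 ^ 15 ^ 15 = 2.
The nim-sum is 2 ≠ 0, so this is an N-position: the player to move can win.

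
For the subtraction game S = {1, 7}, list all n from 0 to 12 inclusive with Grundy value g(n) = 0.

Grundy values for subtraction set {1, 7}:
k:     0  1  2  3  4  5  6  7  8  9 10 11 12
g(k):  0  1  0  1  0  1  0  1  0  1  0  1  0
The P-positions (g = 0) in 0..12 are 0, 2, 4, 6, 8, 10, 12.

0, 2, 4, 6, 8, 10, 12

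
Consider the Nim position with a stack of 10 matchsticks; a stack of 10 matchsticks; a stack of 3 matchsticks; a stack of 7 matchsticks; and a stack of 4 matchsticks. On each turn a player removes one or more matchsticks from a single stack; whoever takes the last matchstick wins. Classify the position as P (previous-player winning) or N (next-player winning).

Compute the nim-sum pairwise:
10 ^ 10 = 0
0 ^ 3 = 3
3 ^ 7 = 4
4 ^ 4 = 0
The nim-sum is 0, so this is a P-position: the player to move is in a losing position under optimal play.

P-position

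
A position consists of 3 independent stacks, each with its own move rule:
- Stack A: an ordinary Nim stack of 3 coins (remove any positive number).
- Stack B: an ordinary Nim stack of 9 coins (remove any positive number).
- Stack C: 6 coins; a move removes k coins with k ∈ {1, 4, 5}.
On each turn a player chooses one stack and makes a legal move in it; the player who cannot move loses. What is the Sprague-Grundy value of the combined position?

Stack A is a plain Nim stack of size 3, so its Grundy value is 3.
Stack B is a plain Nim stack of size 9, so its Grundy value is 9.
Build the Grundy sequence for stack C with g(k) = mex{g(k−s) : s ∈ {1, 4, 5}, s ≤ k}:
k:     0  1  2  3  4  5  6
g(k):  0  1  0  1  2  3  2
So g(6) = 2.
By the Sprague-Grundy theorem, the Grundy value of a sum of independent games is the XOR of the component values.
Combined value = 3 ⊕ 9 ⊕ 2 = 8.

8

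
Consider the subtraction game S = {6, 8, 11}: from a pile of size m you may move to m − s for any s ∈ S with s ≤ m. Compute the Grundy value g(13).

Compute g(0), g(1), … for moves {6, 8, 11}:
g(0) = mex{} = 0
g(1) = mex{} = 0
g(2) = mex{} = 0
g(3) = mex{} = 0
g(4) = mex{} = 0
g(5) = mex{} = 0
g(6) = mex{0} = 1
g(7) = mex{0} = 1
g(8) = mex{0} = 1
g(9) = mex{0} = 1
g(10) = mex{0} = 1
g(11) = mex{0} = 1
g(12) = mex{0,1} = 2
g(13) = mex{0,1} = 2
So g(13) = 2.

2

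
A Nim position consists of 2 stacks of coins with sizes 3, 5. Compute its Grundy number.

6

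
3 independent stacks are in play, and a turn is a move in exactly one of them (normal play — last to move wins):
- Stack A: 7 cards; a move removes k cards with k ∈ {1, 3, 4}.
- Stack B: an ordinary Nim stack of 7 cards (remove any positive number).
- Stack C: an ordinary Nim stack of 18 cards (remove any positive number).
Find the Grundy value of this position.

Build the Grundy sequence for stack A with g(k) = mex{g(k−s) : s ∈ {1, 3, 4}, s ≤ k}:
g(0) = mex{} = 0
g(1) = mex{0} = 1
g(2) = mex{1} = 0
g(3) = mex{0} = 1
g(4) = mex{0,1} = 2
g(5) = mex{0,1,2} = 3
g(6) = mex{0,1,3} = 2
g(7) = mex{1,2} = 0
So g(7) = 0.
Stack B is a plain Nim stack of size 7, so its Grundy value is 7.
Stack C is a plain Nim stack of size 18, so its Grundy value is 18.
The value of a disjunctive sum is the nim-sum of the parts.
Combined value = 0 ⊕ 7 ⊕ 18 = 21.

21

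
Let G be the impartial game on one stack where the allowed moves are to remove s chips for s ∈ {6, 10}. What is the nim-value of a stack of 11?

1

Grundy values for subtraction set {6, 10}:
k:     0  1  2  3  4  5  6  7  8  9 10 11
g(k):  0  0  0  0  0  0  1  1  1  1  1  1
So g(11) = 1.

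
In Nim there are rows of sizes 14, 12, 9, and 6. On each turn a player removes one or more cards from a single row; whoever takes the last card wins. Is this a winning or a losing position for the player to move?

Winning position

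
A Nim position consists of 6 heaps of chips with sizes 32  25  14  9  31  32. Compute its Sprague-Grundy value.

1

Bitwise XOR of the heap sizes:
  100000  (32)
  011001  (25)
  001110  (14)
  001001  (9)
  011111  (31)
  100000  (32)
  ------
  000001  (1)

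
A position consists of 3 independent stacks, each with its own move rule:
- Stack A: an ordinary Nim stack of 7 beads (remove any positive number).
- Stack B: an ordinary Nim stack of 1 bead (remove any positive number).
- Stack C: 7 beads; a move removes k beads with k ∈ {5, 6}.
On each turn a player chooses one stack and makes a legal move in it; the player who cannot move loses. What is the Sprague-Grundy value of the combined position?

7

Stack A is a plain Nim stack of size 7, so its Grundy value is 7.
Stack B is a plain Nim stack of size 1, so its Grundy value is 1.
Build the Grundy sequence for stack C with g(k) = mex{g(k−s) : s ∈ {5, 6}, s ≤ k}:
k:     0  1  2  3  4  5  6  7
g(k):  0  0  0  0  0  1  1  1
So g(7) = 1.
The value of a disjunctive sum is the nim-sum of the parts.
Combined value = 7 XOR 1 XOR 1 = 7.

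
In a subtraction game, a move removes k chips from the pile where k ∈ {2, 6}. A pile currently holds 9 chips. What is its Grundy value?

Compute g(0), g(1), … for moves {2, 6}:
k:     0  1  2  3  4  5  6  7  8  9
g(k):  0  0  1  1  0  0  1  1  0  0
So g(9) = 0.

0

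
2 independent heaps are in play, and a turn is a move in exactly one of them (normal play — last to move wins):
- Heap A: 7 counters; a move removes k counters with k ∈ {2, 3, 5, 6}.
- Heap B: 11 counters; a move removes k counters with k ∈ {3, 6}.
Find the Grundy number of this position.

For heap A, compute g(0), g(1), … with moves {2, 3, 5, 6}:
k:     0  1  2  3  4  5  6  7
g(k):  0  0  1  1  2  2  3  3
So g(7) = 3.
Build the Grundy sequence for heap B with g(k) = mex{g(k−s) : s ∈ {3, 6}, s ≤ k}:
g(0) = mex{} = 0
g(1) = mex{} = 0
g(2) = mex{} = 0
g(3) = mex{0} = 1
g(4) = mex{0} = 1
g(5) = mex{0} = 1
g(6) = mex{0,1} = 2
g(7) = mex{0,1} = 2
g(8) = mex{0,1} = 2
g(9) = mex{1,2} = 0
g(10) = mex{1,2} = 0
g(11) = mex{1,2} = 0
So g(11) = 0.
The value of a disjunctive sum is the nim-sum of the parts.
Combined value = 3 ⊕ 0 = 3.

3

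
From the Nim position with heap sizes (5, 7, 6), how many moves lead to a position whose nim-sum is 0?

3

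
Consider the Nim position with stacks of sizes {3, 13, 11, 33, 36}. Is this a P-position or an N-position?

P-position

Write each in binary and XOR column by column:
  000011  (3)
  001101  (13)
  001011  (11)
  100001  (33)
  100100  (36)
  ------
  000000  (0)
The nim-sum is 0, so this is a P-position: the player to move is in a losing position under optimal play.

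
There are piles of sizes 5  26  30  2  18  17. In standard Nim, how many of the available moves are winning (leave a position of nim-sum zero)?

0

Compute the nim-sum pairwise:
5 ⊕ 26 = 31
31 ⊕ 30 = 1
1 ⊕ 2 = 3
3 ⊕ 18 = 17
17 ⊕ 17 = 0
The nim-sum is already 0, so every move leaves a nonzero nim-sum — there are no winning moves.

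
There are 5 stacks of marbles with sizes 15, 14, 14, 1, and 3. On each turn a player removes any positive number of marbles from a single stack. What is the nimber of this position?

13

Nim-sum: 15 ^ 14 ^ 14 ^ 1 ^ 3 = 13.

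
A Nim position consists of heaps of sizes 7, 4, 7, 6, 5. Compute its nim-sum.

7

Compute the nim-sum pairwise:
7 ⊕ 4 = 3
3 ⊕ 7 = 4
4 ⊕ 6 = 2
2 ⊕ 5 = 7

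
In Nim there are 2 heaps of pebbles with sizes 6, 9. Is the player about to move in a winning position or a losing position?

Winning position

Bitwise XOR of the heap sizes:
  0110  (6)
  1001  (9)
  ----
  1111  (15)
The nim-sum is 15 ≠ 0, so this is an N-position: the player to move can win.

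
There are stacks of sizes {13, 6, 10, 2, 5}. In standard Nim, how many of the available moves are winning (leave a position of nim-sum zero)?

Compute the nim-sum pairwise:
13 ^ 6 = 11
11 ^ 10 = 1
1 ^ 2 = 3
3 ^ 5 = 6
The overall nim-sum is X = 6. A stack of size p has a winning move iff p XOR X < p (reduce it to p XOR X).
  13: 13 XOR 6 = 11 < 13 — winning move (to 11).
  6: 6 XOR 6 = 0 < 6 — winning move (to 0).
  10: 10 XOR 6 = 12 ≥ 10 — no move.
  2: 2 XOR 6 = 4 ≥ 2 — no move.
  5: 5 XOR 6 = 3 < 5 — winning move (to 3).
That gives 3 winning moves.

3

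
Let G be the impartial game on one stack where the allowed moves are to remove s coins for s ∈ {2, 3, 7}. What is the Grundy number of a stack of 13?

1

Compute g(0), g(1), … for moves {2, 3, 7}:
g(0) = mex{} = 0
g(1) = mex{} = 0
g(2) = mex{0} = 1
g(3) = mex{0} = 1
g(4) = mex{0,1} = 2
g(5) = mex{1} = 0
g(6) = mex{1,2} = 0
g(7) = mex{0,2} = 1
g(8) = mex{0} = 1
g(9) = mex{0,1} = 2
g(10) = mex{1} = 0
g(11) = mex{1,2} = 0
g(12) = mex{0,2} = 1
g(13) = mex{0} = 1
So g(13) = 1.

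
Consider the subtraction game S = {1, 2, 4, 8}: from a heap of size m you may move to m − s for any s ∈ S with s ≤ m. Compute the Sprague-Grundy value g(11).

Grundy values for subtraction set {1, 2, 4, 8}:
g(0) = mex{} = 0
g(1) = mex{0} = 1
g(2) = mex{0,1} = 2
g(3) = mex{1,2} = 0
g(4) = mex{0,2} = 1
g(5) = mex{0,1} = 2
g(6) = mex{1,2} = 0
g(7) = mex{0,2} = 1
g(8) = mex{0,1} = 2
g(9) = mex{1,2} = 0
g(10) = mex{0,2} = 1
g(11) = mex{0,1} = 2
So g(11) = 2.

2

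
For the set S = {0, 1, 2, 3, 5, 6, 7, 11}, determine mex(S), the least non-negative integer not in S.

4

The values 0, 1, 2, 3 are all present; 4 is the first non-negative integer missing from the set.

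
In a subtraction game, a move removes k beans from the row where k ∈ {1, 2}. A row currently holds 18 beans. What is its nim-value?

Build the Grundy sequence with g(k) = mex{g(k−s) : s ∈ {1, 2}, s ≤ k}:
k:     0  1  2  3  4  5  6  7  8  9 10 11 12 13 14 15 16 17 18
g(k):  0  1  2  0  1  2  0  1  2  0  1  2  0  1  2  0  1  2  0
So g(18) = 0.

0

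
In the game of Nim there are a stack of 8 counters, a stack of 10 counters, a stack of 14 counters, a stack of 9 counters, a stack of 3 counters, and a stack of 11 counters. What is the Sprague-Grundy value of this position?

13

Nim-sum: 8 XOR 10 XOR 14 XOR 9 XOR 3 XOR 11 = 13.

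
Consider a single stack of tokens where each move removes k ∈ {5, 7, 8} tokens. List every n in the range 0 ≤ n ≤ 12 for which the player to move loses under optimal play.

0, 1, 2, 3, 4

Compute g(0), g(1), … for moves {5, 7, 8}:
k:     0  1  2  3  4  5  6  7  8  9 10 11 12
g(k):  0  0  0  0  0  1  1  1  1  1  2  2  2
The P-positions (g = 0) in 0..12 are 0, 1, 2, 3, 4.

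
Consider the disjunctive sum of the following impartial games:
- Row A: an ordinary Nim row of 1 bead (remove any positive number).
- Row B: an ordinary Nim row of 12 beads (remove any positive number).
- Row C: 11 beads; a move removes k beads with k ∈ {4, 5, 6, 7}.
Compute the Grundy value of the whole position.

Row A is a plain Nim row of size 1, so its Grundy value is 1.
Row B is a plain Nim row of size 12, so its Grundy value is 12.
Grundy values for row C (subtraction set {4, 5, 6, 7}):
k:     0  1  2  3  4  5  6  7  8  9 10 11
g(k):  0  0  0  0  1  1  1  1  2  2  2  0
So g(11) = 0.
The value of a disjunctive sum is the nim-sum of the parts.
Combined value = 1 XOR 12 XOR 0 = 13.

13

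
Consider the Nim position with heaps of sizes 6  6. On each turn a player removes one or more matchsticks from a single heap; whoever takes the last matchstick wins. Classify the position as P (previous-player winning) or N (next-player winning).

P-position

Compute the nim-sum pairwise:
6 ^ 6 = 0
The nim-sum is 0, so this is a P-position: the player to move is in a losing position under optimal play.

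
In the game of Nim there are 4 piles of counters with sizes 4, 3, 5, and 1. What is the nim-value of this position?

3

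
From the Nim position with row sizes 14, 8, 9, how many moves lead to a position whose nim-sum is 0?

3

Nim-sum: 14 XOR 8 XOR 9 = 15.
The overall nim-sum is X = 15. A row of size p has a winning move iff p XOR X < p (reduce it to p XOR X).
  14: 14 XOR 15 = 1 < 14 — winning move (to 1).
  8: 8 XOR 15 = 7 < 8 — winning move (to 7).
  9: 9 XOR 15 = 6 < 9 — winning move (to 6).
That gives 3 winning moves.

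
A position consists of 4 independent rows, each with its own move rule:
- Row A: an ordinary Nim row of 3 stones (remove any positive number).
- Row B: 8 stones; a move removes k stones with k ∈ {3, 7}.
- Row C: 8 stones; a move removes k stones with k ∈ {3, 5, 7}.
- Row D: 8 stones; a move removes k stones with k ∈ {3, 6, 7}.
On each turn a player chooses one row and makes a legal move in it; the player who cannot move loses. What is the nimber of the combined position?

1

Row A is a plain Nim row of size 3, so its Grundy value is 3.
Build the Grundy sequence for row B with g(k) = mex{g(k−s) : s ∈ {3, 7}, s ≤ k}:
g(0) = mex{} = 0
g(1) = mex{} = 0
g(2) = mex{} = 0
g(3) = mex{0} = 1
g(4) = mex{0} = 1
g(5) = mex{0} = 1
g(6) = mex{1} = 0
g(7) = mex{0,1} = 2
g(8) = mex{0,1} = 2
So g(8) = 2.
For row C, compute g(0), g(1), … with moves {3, 5, 7}:
g(0) = mex{} = 0
g(1) = mex{} = 0
g(2) = mex{} = 0
g(3) = mex{0} = 1
g(4) = mex{0} = 1
g(5) = mex{0} = 1
g(6) = mex{0,1} = 2
g(7) = mex{0,1} = 2
g(8) = mex{0,1} = 2
So g(8) = 2.
Build the Grundy sequence for row D with g(k) = mex{g(k−s) : s ∈ {3, 6, 7}, s ≤ k}:
k:     0  1  2  3  4  5  6  7  8
g(k):  0  0  0  1  1  1  2  2  2
So g(8) = 2.
The value of a disjunctive sum is the nim-sum of the parts.
Combined value = 3 XOR 2 XOR 2 XOR 2 = 1.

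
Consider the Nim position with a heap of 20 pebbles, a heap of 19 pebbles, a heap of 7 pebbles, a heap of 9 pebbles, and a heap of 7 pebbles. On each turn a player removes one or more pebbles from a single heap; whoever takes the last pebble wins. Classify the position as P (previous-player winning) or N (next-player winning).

Nim-sum: 20 ⊕ 19 ⊕ 7 ⊕ 9 ⊕ 7 = 14.
The nim-sum is 14 ≠ 0, so this is an N-position: the player to move can win.

N-position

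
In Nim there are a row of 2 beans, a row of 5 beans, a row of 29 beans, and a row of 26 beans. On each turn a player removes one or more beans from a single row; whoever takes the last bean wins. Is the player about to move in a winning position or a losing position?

Losing position

Compute the nim-sum pairwise:
2 ^ 5 = 7
7 ^ 29 = 26
26 ^ 26 = 0
The nim-sum is 0, so this is a P-position: the player to move is in a losing position under optimal play.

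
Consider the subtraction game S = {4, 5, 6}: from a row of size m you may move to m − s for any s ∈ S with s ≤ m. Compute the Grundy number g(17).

1

Compute g(0), g(1), … for moves {4, 5, 6}:
k:     0  1  2  3  4  5  6  7  8  9 10 11 12 13 14 15 16 17
g(k):  0  0  0  0  1  1  1  1  2  2  0  0  0  0  1  1  1  1
So g(17) = 1.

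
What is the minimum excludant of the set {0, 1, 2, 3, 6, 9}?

4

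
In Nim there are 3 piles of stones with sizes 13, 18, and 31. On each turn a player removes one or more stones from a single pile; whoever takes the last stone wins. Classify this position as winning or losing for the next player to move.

Losing position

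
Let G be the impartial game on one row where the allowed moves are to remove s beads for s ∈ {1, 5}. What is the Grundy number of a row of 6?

0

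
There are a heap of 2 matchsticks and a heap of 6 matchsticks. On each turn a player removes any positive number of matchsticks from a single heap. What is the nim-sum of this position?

Compute the nim-sum pairwise:
2 ⊕ 6 = 4

4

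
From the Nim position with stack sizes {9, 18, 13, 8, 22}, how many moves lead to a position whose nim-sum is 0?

3

Bitwise XOR of the heap sizes:
  01001  (9)
  10010  (18)
  01101  (13)
  01000  (8)
  10110  (22)
  -----
  01000  (8)
The overall nim-sum is X = 8. A stack of size p has a winning move iff p XOR X < p (reduce it to p XOR X).
  9: 9 XOR 8 = 1 < 9 — winning move (to 1).
  18: 18 XOR 8 = 26 ≥ 18 — no move.
  13: 13 XOR 8 = 5 < 13 — winning move (to 5).
  8: 8 XOR 8 = 0 < 8 — winning move (to 0).
  22: 22 XOR 8 = 30 ≥ 22 — no move.
That gives 3 winning moves.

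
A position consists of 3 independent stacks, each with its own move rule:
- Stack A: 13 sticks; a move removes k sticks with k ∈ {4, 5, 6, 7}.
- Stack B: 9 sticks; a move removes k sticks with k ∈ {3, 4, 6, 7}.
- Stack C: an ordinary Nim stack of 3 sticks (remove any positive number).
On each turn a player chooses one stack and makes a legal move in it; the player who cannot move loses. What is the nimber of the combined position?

For stack A, compute g(0), g(1), … with moves {4, 5, 6, 7}:
g(0) = mex{} = 0
g(1) = mex{} = 0
g(2) = mex{} = 0
g(3) = mex{} = 0
g(4) = mex{0} = 1
g(5) = mex{0} = 1
g(6) = mex{0} = 1
g(7) = mex{0} = 1
g(8) = mex{0,1} = 2
g(9) = mex{0,1} = 2
g(10) = mex{0,1} = 2
g(11) = mex{1} = 0
g(12) = mex{1,2} = 0
g(13) = mex{1,2} = 0
So g(13) = 0.
Build the Grundy sequence for stack B with g(k) = mex{g(k−s) : s ∈ {3, 4, 6, 7}, s ≤ k}:
g(0) = mex{} = 0
g(1) = mex{} = 0
g(2) = mex{} = 0
g(3) = mex{0} = 1
g(4) = mex{0} = 1
g(5) = mex{0} = 1
g(6) = mex{0,1} = 2
g(7) = mex{0,1} = 2
g(8) = mex{0,1} = 2
g(9) = mex{0,1,2} = 3
So g(9) = 3.
Stack C is a plain Nim stack of size 3, so its Grundy value is 3.
By the Sprague-Grundy theorem, the Grundy value of a sum of independent games is the XOR of the component values.
Combined value = 0 XOR 3 XOR 3 = 0.

0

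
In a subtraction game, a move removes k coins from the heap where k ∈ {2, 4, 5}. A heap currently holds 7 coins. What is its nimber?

Build the Grundy sequence with g(k) = mex{g(k−s) : s ∈ {2, 4, 5}, s ≤ k}:
k:     0  1  2  3  4  5  6  7
g(k):  0  0  1  1  2  2  3  0
So g(7) = 0.

0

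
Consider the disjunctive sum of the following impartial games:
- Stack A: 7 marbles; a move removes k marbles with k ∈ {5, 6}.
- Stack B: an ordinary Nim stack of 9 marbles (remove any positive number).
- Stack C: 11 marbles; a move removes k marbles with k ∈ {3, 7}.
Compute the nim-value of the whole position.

8

Grundy values for stack A (subtraction set {5, 6}):
k:     0  1  2  3  4  5  6  7
g(k):  0  0  0  0  0  1  1  1
So g(7) = 1.
Stack B is a plain Nim stack of size 9, so its Grundy value is 9.
Build the Grundy sequence for stack C with g(k) = mex{g(k−s) : s ∈ {3, 7}, s ≤ k}:
k:     0  1  2  3  4  5  6  7  8  9 10 11
g(k):  0  0  0  1  1  1  0  2  2  1  0  0
So g(11) = 0.
By the Sprague-Grundy theorem, the Grundy value of a sum of independent games is the XOR of the component values.
Combined value = 1 XOR 9 XOR 0 = 8.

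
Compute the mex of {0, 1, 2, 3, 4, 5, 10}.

6

The values 0, 1, 2, 3, 4, 5 are all present; 6 is the first non-negative integer missing from the set.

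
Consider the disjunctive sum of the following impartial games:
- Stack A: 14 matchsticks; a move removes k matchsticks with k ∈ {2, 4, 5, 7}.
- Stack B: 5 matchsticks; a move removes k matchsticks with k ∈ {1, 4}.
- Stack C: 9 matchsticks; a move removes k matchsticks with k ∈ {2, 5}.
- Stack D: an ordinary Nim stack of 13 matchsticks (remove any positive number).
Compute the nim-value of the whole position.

Build the Grundy sequence for stack A with g(k) = mex{g(k−s) : s ∈ {2, 4, 5, 7}, s ≤ k}:
g(0) = mex{} = 0
g(1) = mex{} = 0
g(2) = mex{0} = 1
g(3) = mex{0} = 1
g(4) = mex{0,1} = 2
g(5) = mex{0,1} = 2
g(6) = mex{0,1,2} = 3
g(7) = mex{0,1,2} = 3
g(8) = mex{0,1,2,3} = 4
g(9) = mex{1,2,3} = 0
g(10) = mex{1,2,3,4} = 0
g(11) = mex{0,2,3} = 1
g(12) = mex{0,2,3,4} = 1
g(13) = mex{0,1,3,4} = 2
g(14) = mex{0,1,3} = 2
So g(14) = 2.
For stack B, compute g(0), g(1), … with moves {1, 4}:
k:     0  1  2  3  4  5
g(k):  0  1  0  1  2  0
So g(5) = 0.
Build the Grundy sequence for stack C with g(k) = mex{g(k−s) : s ∈ {2, 5}, s ≤ k}:
g(0) = mex{} = 0
g(1) = mex{} = 0
g(2) = mex{0} = 1
g(3) = mex{0} = 1
g(4) = mex{1} = 0
g(5) = mex{0,1} = 2
g(6) = mex{0} = 1
g(7) = mex{1,2} = 0
g(8) = mex{1} = 0
g(9) = mex{0} = 1
So g(9) = 1.
Stack D is a plain Nim stack of size 13, so its Grundy value is 13.
The value of a disjunctive sum is the nim-sum of the parts.
Combined value = 2 XOR 0 XOR 1 XOR 13 = 14.

14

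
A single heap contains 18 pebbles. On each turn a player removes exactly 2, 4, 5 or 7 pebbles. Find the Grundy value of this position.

Compute g(0), g(1), … for moves {2, 4, 5, 7}:
k:     0  1  2  3  4  5  6  7  8  9 10 11 12 13 14 15 16 17 18
g(k):  0  0  1  1  2  2  3  3  4  0  0  1  1  2  2  3  3  4  0
So g(18) = 0.

0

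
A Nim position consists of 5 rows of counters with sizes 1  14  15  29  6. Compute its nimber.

27

Nim-sum: 1 ⊕ 14 ⊕ 15 ⊕ 29 ⊕ 6 = 27.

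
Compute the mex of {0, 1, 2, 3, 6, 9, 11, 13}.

The values 0, 1, 2, 3 are all present; 4 is the first non-negative integer missing from the set.

4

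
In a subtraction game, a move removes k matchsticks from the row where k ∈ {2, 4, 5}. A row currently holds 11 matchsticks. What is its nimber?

2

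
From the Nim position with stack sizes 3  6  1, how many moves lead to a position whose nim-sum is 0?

Compute the nim-sum pairwise:
3 ⊕ 6 = 5
5 ⊕ 1 = 4
The overall nim-sum is X = 4. A stack of size p has a winning move iff p XOR X < p (reduce it to p XOR X).
  3: 3 XOR 4 = 7 ≥ 3 — no move.
  6: 6 XOR 4 = 2 < 6 — winning move (to 2).
  1: 1 XOR 4 = 5 ≥ 1 — no move.
That gives 1 winning move.

1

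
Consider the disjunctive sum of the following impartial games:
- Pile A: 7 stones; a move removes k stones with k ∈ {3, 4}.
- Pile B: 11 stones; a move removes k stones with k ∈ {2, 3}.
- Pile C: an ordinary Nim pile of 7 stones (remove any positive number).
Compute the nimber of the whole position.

Build the Grundy sequence for pile A with g(k) = mex{g(k−s) : s ∈ {3, 4}, s ≤ k}:
k:     0  1  2  3  4  5  6  7
g(k):  0  0  0  1  1  1  2  0
So g(7) = 0.
Build the Grundy sequence for pile B with g(k) = mex{g(k−s) : s ∈ {2, 3}, s ≤ k}:
g(0) = mex{} = 0
g(1) = mex{} = 0
g(2) = mex{0} = 1
g(3) = mex{0} = 1
g(4) = mex{0,1} = 2
g(5) = mex{1} = 0
g(6) = mex{1,2} = 0
g(7) = mex{0,2} = 1
g(8) = mex{0} = 1
g(9) = mex{0,1} = 2
g(10) = mex{1} = 0
g(11) = mex{1,2} = 0
So g(11) = 0.
Pile C is a plain Nim pile of size 7, so its Grundy value is 7.
By the Sprague-Grundy theorem, the Grundy value of a sum of independent games is the XOR of the component values.
Combined value = 0 ⊕ 0 ⊕ 7 = 7.

7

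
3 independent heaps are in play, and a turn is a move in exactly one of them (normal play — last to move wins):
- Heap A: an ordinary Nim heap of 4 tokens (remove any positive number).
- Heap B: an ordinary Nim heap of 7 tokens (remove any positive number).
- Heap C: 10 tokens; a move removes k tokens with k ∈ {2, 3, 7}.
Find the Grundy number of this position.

3

Heap A is a plain Nim heap of size 4, so its Grundy value is 4.
Heap B is a plain Nim heap of size 7, so its Grundy value is 7.
Grundy values for heap C (subtraction set {2, 3, 7}):
k:     0  1  2  3  4  5  6  7  8  9 10
g(k):  0  0  1  1  2  0  0  1  1  2  0
So g(10) = 0.
The value of a disjunctive sum is the nim-sum of the parts.
Combined value = 4 XOR 7 XOR 0 = 3.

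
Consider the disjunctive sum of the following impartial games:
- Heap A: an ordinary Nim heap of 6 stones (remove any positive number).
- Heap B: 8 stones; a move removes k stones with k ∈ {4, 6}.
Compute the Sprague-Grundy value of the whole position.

4

Heap A is a plain Nim heap of size 6, so its Grundy value is 6.
Grundy values for heap B (subtraction set {4, 6}):
g(0) = mex{} = 0
g(1) = mex{} = 0
g(2) = mex{} = 0
g(3) = mex{} = 0
g(4) = mex{0} = 1
g(5) = mex{0} = 1
g(6) = mex{0} = 1
g(7) = mex{0} = 1
g(8) = mex{0,1} = 2
So g(8) = 2.
By the Sprague-Grundy theorem, the Grundy value of a sum of independent games is the XOR of the component values.
Combined value = 6 XOR 2 = 4.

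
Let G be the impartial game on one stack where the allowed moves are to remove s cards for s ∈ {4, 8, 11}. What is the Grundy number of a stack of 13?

3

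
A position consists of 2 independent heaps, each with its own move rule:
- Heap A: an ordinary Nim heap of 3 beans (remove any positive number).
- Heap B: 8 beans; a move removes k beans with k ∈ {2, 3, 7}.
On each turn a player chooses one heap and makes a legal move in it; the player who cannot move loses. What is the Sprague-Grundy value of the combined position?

Heap A is a plain Nim heap of size 3, so its Grundy value is 3.
Build the Grundy sequence for heap B with g(k) = mex{g(k−s) : s ∈ {2, 3, 7}, s ≤ k}:
g(0) = mex{} = 0
g(1) = mex{} = 0
g(2) = mex{0} = 1
g(3) = mex{0} = 1
g(4) = mex{0,1} = 2
g(5) = mex{1} = 0
g(6) = mex{1,2} = 0
g(7) = mex{0,2} = 1
g(8) = mex{0} = 1
So g(8) = 1.
By the Sprague-Grundy theorem, the Grundy value of a sum of independent games is the XOR of the component values.
Combined value = 3 ⊕ 1 = 2.

2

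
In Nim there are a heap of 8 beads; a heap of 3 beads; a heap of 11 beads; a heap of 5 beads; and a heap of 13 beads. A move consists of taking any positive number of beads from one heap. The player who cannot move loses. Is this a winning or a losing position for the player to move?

Compute the nim-sum pairwise:
8 ^ 3 = 11
11 ^ 11 = 0
0 ^ 5 = 5
5 ^ 13 = 8
The nim-sum is 8 ≠ 0, so this is an N-position: the player to move can win.

Winning position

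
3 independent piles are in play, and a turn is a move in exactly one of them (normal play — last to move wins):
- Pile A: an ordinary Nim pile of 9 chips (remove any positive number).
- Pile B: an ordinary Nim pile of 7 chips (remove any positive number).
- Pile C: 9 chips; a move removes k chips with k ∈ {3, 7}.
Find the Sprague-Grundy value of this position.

15

Pile A is a plain Nim pile of size 9, so its Grundy value is 9.
Pile B is a plain Nim pile of size 7, so its Grundy value is 7.
Build the Grundy sequence for pile C with g(k) = mex{g(k−s) : s ∈ {3, 7}, s ≤ k}:
k:     0  1  2  3  4  5  6  7  8  9
g(k):  0  0  0  1  1  1  0  2  2  1
So g(9) = 1.
The value of a disjunctive sum is the nim-sum of the parts.
Combined value = 9 ⊕ 7 ⊕ 1 = 15.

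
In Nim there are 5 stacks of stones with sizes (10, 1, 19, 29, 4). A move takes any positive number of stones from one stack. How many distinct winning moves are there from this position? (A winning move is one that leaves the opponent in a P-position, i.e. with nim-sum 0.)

3

Nim-sum: 10 XOR 1 XOR 19 XOR 29 XOR 4 = 1.
The overall nim-sum is X = 1. A stack of size p has a winning move iff p XOR X < p (reduce it to p XOR X).
  10: 10 XOR 1 = 11 ≥ 10 — no move.
  1: 1 XOR 1 = 0 < 1 — winning move (to 0).
  19: 19 XOR 1 = 18 < 19 — winning move (to 18).
  29: 29 XOR 1 = 28 < 29 — winning move (to 28).
  4: 4 XOR 1 = 5 ≥ 4 — no move.
That gives 3 winning moves.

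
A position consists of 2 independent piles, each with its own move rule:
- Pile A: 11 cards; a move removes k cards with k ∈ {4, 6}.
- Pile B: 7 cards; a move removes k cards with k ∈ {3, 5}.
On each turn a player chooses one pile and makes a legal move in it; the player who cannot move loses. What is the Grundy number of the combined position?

2

Build the Grundy sequence for pile A with g(k) = mex{g(k−s) : s ∈ {4, 6}, s ≤ k}:
g(0) = mex{} = 0
g(1) = mex{} = 0
g(2) = mex{} = 0
g(3) = mex{} = 0
g(4) = mex{0} = 1
g(5) = mex{0} = 1
g(6) = mex{0} = 1
g(7) = mex{0} = 1
g(8) = mex{0,1} = 2
g(9) = mex{0,1} = 2
g(10) = mex{1} = 0
g(11) = mex{1} = 0
So g(11) = 0.
Build the Grundy sequence for pile B with g(k) = mex{g(k−s) : s ∈ {3, 5}, s ≤ k}:
g(0) = mex{} = 0
g(1) = mex{} = 0
g(2) = mex{} = 0
g(3) = mex{0} = 1
g(4) = mex{0} = 1
g(5) = mex{0} = 1
g(6) = mex{0,1} = 2
g(7) = mex{0,1} = 2
So g(7) = 2.
The value of a disjunctive sum is the nim-sum of the parts.
Combined value = 0 XOR 2 = 2.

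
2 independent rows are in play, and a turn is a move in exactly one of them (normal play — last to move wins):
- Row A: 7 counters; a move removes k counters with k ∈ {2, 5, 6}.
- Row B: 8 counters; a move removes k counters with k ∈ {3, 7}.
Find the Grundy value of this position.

1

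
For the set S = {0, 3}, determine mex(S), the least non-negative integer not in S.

1

0 is in the set but 1 is not, so the mex is 1.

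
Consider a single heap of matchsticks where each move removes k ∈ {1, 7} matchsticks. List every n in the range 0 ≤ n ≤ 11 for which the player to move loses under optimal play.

0, 2, 4, 6, 8, 10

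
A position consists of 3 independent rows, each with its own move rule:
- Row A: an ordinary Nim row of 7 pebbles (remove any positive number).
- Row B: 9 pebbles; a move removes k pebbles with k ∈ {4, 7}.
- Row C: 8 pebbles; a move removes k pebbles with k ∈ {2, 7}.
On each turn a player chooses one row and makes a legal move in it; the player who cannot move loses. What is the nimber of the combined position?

Row A is a plain Nim row of size 7, so its Grundy value is 7.
For row B, compute g(0), g(1), … with moves {4, 7}:
k:     0  1  2  3  4  5  6  7  8  9
g(k):  0  0  0  0  1  1  1  1  2  2
So g(9) = 2.
Build the Grundy sequence for row C with g(k) = mex{g(k−s) : s ∈ {2, 7}, s ≤ k}:
k:     0  1  2  3  4  5  6  7  8
g(k):  0  0  1  1  0  0  1  1  2
So g(8) = 2.
The value of a disjunctive sum is the nim-sum of the parts.
Combined value = 7 ⊕ 2 ⊕ 2 = 7.

7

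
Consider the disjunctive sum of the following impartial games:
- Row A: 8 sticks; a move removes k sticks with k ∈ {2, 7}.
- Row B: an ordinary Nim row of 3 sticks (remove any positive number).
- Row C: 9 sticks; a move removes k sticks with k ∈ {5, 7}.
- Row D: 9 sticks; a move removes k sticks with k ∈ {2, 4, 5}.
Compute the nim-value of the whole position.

Grundy values for row A (subtraction set {2, 7}):
k:     0  1  2  3  4  5  6  7  8
g(k):  0  0  1  1  0  0  1  1  2
So g(8) = 2.
Row B is a plain Nim row of size 3, so its Grundy value is 3.
Grundy values for row C (subtraction set {5, 7}):
g(0) = mex{} = 0
g(1) = mex{} = 0
g(2) = mex{} = 0
g(3) = mex{} = 0
g(4) = mex{} = 0
g(5) = mex{0} = 1
g(6) = mex{0} = 1
g(7) = mex{0} = 1
g(8) = mex{0} = 1
g(9) = mex{0} = 1
So g(9) = 1.
Build the Grundy sequence for row D with g(k) = mex{g(k−s) : s ∈ {2, 4, 5}, s ≤ k}:
g(0) = mex{} = 0
g(1) = mex{} = 0
g(2) = mex{0} = 1
g(3) = mex{0} = 1
g(4) = mex{0,1} = 2
g(5) = mex{0,1} = 2
g(6) = mex{0,1,2} = 3
g(7) = mex{1,2} = 0
g(8) = mex{1,2,3} = 0
g(9) = mex{0,2} = 1
So g(9) = 1.
By the Sprague-Grundy theorem, the Grundy value of a sum of independent games is the XOR of the component values.
Combined value = 2 XOR 3 XOR 1 XOR 1 = 1.

1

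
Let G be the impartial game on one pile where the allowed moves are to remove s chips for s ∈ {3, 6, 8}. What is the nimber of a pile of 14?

1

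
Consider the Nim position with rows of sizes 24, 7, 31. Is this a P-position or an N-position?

P-position

Nim-sum: 24 ⊕ 7 ⊕ 31 = 0.
The nim-sum is 0, so this is a P-position: the player to move is in a losing position under optimal play.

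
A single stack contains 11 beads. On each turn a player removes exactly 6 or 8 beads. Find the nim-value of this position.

1

Build the Grundy sequence with g(k) = mex{g(k−s) : s ∈ {6, 8}, s ≤ k}:
g(0) = mex{} = 0
g(1) = mex{} = 0
g(2) = mex{} = 0
g(3) = mex{} = 0
g(4) = mex{} = 0
g(5) = mex{} = 0
g(6) = mex{0} = 1
g(7) = mex{0} = 1
g(8) = mex{0} = 1
g(9) = mex{0} = 1
g(10) = mex{0} = 1
g(11) = mex{0} = 1
So g(11) = 1.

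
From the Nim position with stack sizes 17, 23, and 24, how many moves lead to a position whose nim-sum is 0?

Nim-sum: 17 XOR 23 XOR 24 = 30.
The overall nim-sum is X = 30. A stack of size p has a winning move iff p XOR X < p (reduce it to p XOR X).
  17: 17 XOR 30 = 15 < 17 — winning move (to 15).
  23: 23 XOR 30 = 9 < 23 — winning move (to 9).
  24: 24 XOR 30 = 6 < 24 — winning move (to 6).
That gives 3 winning moves.

3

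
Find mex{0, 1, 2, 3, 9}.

The values 0, 1, 2, 3 are all present; 4 is the first non-negative integer missing from the set.

4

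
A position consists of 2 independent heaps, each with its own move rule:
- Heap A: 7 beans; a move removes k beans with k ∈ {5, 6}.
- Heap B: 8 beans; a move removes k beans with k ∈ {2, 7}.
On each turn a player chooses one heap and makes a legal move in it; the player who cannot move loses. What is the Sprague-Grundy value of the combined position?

3

Build the Grundy sequence for heap A with g(k) = mex{g(k−s) : s ∈ {5, 6}, s ≤ k}:
k:     0  1  2  3  4  5  6  7
g(k):  0  0  0  0  0  1  1  1
So g(7) = 1.
Build the Grundy sequence for heap B with g(k) = mex{g(k−s) : s ∈ {2, 7}, s ≤ k}:
g(0) = mex{} = 0
g(1) = mex{} = 0
g(2) = mex{0} = 1
g(3) = mex{0} = 1
g(4) = mex{1} = 0
g(5) = mex{1} = 0
g(6) = mex{0} = 1
g(7) = mex{0} = 1
g(8) = mex{0,1} = 2
So g(8) = 2.
By the Sprague-Grundy theorem, the Grundy value of a sum of independent games is the XOR of the component values.
Combined value = 1 XOR 2 = 3.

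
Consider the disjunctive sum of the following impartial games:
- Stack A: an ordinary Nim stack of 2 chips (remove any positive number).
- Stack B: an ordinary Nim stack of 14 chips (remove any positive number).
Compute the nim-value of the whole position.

Stack A is a plain Nim stack of size 2, so its Grundy value is 2.
Stack B is a plain Nim stack of size 14, so its Grundy value is 14.
By the Sprague-Grundy theorem, the Grundy value of a sum of independent games is the XOR of the component values.
Combined value = 2 XOR 14 = 12.

12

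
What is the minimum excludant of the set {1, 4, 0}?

2

The values 0, 1 are all present; 2 is the first non-negative integer missing from the set.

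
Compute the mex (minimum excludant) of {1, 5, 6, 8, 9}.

0 is not in the set, so the mex is 0.

0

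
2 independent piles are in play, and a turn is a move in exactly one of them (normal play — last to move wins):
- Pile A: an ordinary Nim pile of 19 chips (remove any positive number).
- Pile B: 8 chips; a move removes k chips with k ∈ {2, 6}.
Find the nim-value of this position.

Pile A is a plain Nim pile of size 19, so its Grundy value is 19.
Grundy values for pile B (subtraction set {2, 6}):
g(0) = mex{} = 0
g(1) = mex{} = 0
g(2) = mex{0} = 1
g(3) = mex{0} = 1
g(4) = mex{1} = 0
g(5) = mex{1} = 0
g(6) = mex{0} = 1
g(7) = mex{0} = 1
g(8) = mex{1} = 0
So g(8) = 0.
By the Sprague-Grundy theorem, the Grundy value of a sum of independent games is the XOR of the component values.
Combined value = 19 XOR 0 = 19.

19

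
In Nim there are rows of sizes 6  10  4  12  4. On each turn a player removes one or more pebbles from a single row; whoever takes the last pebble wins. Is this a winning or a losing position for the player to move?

Compute the nim-sum pairwise:
6 ⊕ 10 = 12
12 ⊕ 4 = 8
8 ⊕ 12 = 4
4 ⊕ 4 = 0
The nim-sum is 0, so this is a P-position: the player to move is in a losing position under optimal play.

Losing position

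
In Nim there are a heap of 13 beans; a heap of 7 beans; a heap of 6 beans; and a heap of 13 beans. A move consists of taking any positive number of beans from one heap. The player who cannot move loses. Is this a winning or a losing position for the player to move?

Bitwise XOR of the heap sizes:
  1101  (13)
  0111  (7)
  0110  (6)
  1101  (13)
  ----
  0001  (1)
The nim-sum is 1 ≠ 0, so this is an N-position: the player to move can win.

Winning position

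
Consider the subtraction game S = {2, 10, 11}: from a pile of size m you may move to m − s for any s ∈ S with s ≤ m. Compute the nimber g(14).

Grundy values for subtraction set {2, 10, 11}:
k:     0  1  2  3  4  5  6  7  8  9 10 11 12 13 14
g(k):  0  0  1  1  0  0  1  1  0  0  1  1  2  0  3
So g(14) = 3.

3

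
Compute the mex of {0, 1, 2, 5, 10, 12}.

The values 0, 1, 2 are all present; 3 is the first non-negative integer missing from the set.

3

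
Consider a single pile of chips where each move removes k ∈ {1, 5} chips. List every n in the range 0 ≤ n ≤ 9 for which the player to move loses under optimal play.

Compute g(0), g(1), … for moves {1, 5}:
g(0) = mex{} = 0
g(1) = mex{0} = 1
g(2) = mex{1} = 0
g(3) = mex{0} = 1
g(4) = mex{1} = 0
g(5) = mex{0} = 1
g(6) = mex{1} = 0
g(7) = mex{0} = 1
g(8) = mex{1} = 0
g(9) = mex{0} = 1
The P-positions (g = 0) in 0..9 are 0, 2, 4, 6, 8.

0, 2, 4, 6, 8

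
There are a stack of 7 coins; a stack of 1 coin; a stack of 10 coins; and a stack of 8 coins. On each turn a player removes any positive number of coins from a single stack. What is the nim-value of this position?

Compute the nim-sum pairwise:
7 ^ 1 = 6
6 ^ 10 = 12
12 ^ 8 = 4

4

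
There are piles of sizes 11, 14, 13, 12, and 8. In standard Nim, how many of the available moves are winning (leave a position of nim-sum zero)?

5

Compute the nim-sum pairwise:
11 XOR 14 = 5
5 XOR 13 = 8
8 XOR 12 = 4
4 XOR 8 = 12
The overall nim-sum is X = 12. A pile of size p has a winning move iff p XOR X < p (reduce it to p XOR X).
  11: 11 XOR 12 = 7 < 11 — winning move (to 7).
  14: 14 XOR 12 = 2 < 14 — winning move (to 2).
  13: 13 XOR 12 = 1 < 13 — winning move (to 1).
  12: 12 XOR 12 = 0 < 12 — winning move (to 0).
  8: 8 XOR 12 = 4 < 8 — winning move (to 4).
That gives 5 winning moves.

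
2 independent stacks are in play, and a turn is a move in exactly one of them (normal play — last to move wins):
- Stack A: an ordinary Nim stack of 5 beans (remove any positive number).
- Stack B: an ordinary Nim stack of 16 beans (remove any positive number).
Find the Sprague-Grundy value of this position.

Stack A is a plain Nim stack of size 5, so its Grundy value is 5.
Stack B is a plain Nim stack of size 16, so its Grundy value is 16.
By the Sprague-Grundy theorem, the Grundy value of a sum of independent games is the XOR of the component values.
Combined value = 5 ⊕ 16 = 21.

21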